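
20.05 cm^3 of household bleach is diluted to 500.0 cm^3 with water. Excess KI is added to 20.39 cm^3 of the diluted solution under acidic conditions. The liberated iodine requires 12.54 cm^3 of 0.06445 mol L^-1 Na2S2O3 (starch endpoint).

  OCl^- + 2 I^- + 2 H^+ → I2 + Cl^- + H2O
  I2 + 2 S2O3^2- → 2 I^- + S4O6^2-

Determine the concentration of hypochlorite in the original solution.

n(S2O3^2-) = 0.01254 × 0.06445 = 8.082 × 10^-4 mol
n(I2) = n(S2O3^2-)/2 = 4.041 × 10^-4 mol
n(OCl^-) in the aliquot = 4.041 × 10^-4 mol (1:1 ratio)
[OCl^-]_dilute = 4.041 × 10^-4 / 0.02039 = 0.01982 mol/L
[OCl^-]_original = 0.01982 × 500.0/20.05 = 0.4942 mol/L

0.4942 mol/L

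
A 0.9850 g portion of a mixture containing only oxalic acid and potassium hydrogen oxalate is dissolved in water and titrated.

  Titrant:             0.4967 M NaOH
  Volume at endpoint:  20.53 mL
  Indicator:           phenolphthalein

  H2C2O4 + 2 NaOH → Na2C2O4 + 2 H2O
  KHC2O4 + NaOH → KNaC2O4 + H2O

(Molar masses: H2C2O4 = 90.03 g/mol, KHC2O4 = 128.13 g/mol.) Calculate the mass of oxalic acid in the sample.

n(NaOH) = 0.02053 × 0.4967 = 0.01020 mol
Let x = n(H2C2O4), y = n(KHC2O4).
Titrant: 2x + 1y = 0.01020;  mass: 90.03x + 128.13y = 0.9850
Solving, x = 1.935 × 10^-3 mol, y = 6.328 × 10^-3 mol
mass of H2C2O4 = 1.935 × 10^-3 × 90.03 = 0.1742 g

0.1742 g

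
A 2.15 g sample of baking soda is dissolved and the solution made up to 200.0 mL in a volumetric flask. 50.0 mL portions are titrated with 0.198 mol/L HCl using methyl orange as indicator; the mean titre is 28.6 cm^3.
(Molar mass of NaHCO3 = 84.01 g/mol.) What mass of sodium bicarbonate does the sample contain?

NaHCO3 + HCl → NaCl + H2O + CO2
n(HCl) per titration = 0.0286 × 0.198 = 5.66 × 10^-3 mol
n(NaHCO3) in each aliquot = 5.66 × 10^-3 mol (1:1 ratio)
n(NaHCO3) in the whole flask = 5.66 × 10^-3 × 200.0/50.0 = 0.0227 mol
mass of NaHCO3 = 0.0227 × 84.01 = 1.90 g

1.90 g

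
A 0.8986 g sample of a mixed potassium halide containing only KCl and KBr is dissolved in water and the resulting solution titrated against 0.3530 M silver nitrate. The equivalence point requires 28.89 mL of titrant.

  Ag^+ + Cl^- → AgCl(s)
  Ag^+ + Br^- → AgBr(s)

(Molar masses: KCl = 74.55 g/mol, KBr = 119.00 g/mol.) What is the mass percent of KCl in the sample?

n(AgNO3) = 0.02889 × 0.3530 = 0.01020 mol
Let x = n(KCl), y = n(KBr).
Titrant: 1x + 1y = 0.01020;  mass: 74.55x + 119.00y = 0.8986
Solving, x = 7.086 × 10^-3 mol, y = 3.112 × 10^-3 mol
mass of KCl = 7.086 × 10^-3 × 74.55 = 0.5283 g
% KCl = 0.5283 / 0.8986 × 100 = 58.79 %

58.79 %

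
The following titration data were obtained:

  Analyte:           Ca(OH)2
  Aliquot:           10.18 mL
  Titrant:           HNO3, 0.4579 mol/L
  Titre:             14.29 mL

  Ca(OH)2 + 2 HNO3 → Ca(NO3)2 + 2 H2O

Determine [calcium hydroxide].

0.3214 mol/L

n(HNO3) = 0.01429 L × 0.4579 mol/L = 6.543 × 10^-3 mol
From the 1:2 mole ratio, n(Ca(OH)2) = 1/2 × 6.543 × 10^-3 = 3.272 × 10^-3 mol
[Ca(OH)2] = 3.272 × 10^-3 mol / 0.01018 L = 0.3214 mol/L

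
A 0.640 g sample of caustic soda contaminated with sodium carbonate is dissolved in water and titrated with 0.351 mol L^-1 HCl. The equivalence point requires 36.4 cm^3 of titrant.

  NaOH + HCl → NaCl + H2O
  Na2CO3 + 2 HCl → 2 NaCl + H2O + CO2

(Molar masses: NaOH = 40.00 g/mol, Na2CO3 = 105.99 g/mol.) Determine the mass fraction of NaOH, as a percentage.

17.8 %

n(HCl) = 0.0364 × 0.351 = 0.0128 mol
Let x = n(NaOH), y = n(Na2CO3).
Titrant: 1x + 2y = 0.0128;  mass: 40.00x + 105.99y = 0.640
Solving, x = 2.85 × 10^-3 mol, y = 4.96 × 10^-3 mol
mass of NaOH = 2.85 × 10^-3 × 40.00 = 0.114 g
% NaOH = 0.114 / 0.640 × 100 = 17.8 %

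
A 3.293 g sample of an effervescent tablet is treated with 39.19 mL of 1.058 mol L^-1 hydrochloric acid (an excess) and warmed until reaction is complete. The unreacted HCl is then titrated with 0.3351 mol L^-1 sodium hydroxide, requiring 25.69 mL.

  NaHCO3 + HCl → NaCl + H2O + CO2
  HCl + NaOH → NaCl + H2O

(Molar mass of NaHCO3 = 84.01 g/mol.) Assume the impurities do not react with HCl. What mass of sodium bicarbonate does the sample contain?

n(HCl) added = 0.03919 × 1.058 = 0.04146 mol
n(NaOH) used in back-titration = 0.02569 × 0.3351 = 8.609 × 10^-3 mol
n(HCl) left over = 8.609 × 10^-3 mol (1:1 ratio)
n(HCl) consumed by analyte = 0.04146 − 8.609 × 10^-3 = 0.03285 mol
n(NaHCO3) = 0.03285 mol (1:1 ratio)
mass of NaHCO3 = 0.03285 × 84.01 = 2.760 g

2.760 g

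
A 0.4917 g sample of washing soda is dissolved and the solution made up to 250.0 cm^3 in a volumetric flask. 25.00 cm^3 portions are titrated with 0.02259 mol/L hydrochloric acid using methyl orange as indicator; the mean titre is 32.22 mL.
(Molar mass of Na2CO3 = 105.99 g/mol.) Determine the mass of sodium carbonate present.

0.3857 g

Na2CO3 + 2 HCl → 2 NaCl + H2O + CO2
n(HCl) per titration = 0.03222 × 0.02259 = 7.278 × 10^-4 mol
From the 1:2 ratio, n(Na2CO3) in each aliquot = 1/2 × 7.278 × 10^-4 = 3.639 × 10^-4 mol
n(Na2CO3) in the whole flask = 3.639 × 10^-4 × 250.0/25.00 = 3.639 × 10^-3 mol
mass of Na2CO3 = 3.639 × 10^-3 × 105.99 = 0.3857 g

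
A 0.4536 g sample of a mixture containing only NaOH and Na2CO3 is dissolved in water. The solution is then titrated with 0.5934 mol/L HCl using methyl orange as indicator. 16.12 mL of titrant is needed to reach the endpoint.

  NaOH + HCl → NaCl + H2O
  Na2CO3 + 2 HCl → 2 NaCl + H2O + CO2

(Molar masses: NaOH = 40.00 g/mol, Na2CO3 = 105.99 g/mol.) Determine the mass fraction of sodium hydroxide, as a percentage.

36.19 %

n(HCl) = 0.01612 × 0.5934 = 9.566 × 10^-3 mol
Let x = n(NaOH), y = n(Na2CO3).
Titrant: 1x + 2y = 9.566 × 10^-3;  mass: 40.00x + 105.99y = 0.4536
Solving, x = 4.104 × 10^-3 mol, y = 2.731 × 10^-3 mol
mass of NaOH = 4.104 × 10^-3 × 40.00 = 0.1642 g
% NaOH = 0.1642 / 0.4536 × 100 = 36.19 %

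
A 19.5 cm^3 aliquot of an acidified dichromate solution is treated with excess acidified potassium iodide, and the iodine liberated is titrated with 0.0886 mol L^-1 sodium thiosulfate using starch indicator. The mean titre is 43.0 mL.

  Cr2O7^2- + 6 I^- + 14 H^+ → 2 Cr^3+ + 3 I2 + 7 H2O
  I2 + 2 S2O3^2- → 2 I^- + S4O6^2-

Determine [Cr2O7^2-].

n(S2O3^2-) = 0.0430 × 0.0886 = 3.81 × 10^-3 mol
n(I2) = n(S2O3^2-)/2 = 1.90 × 10^-3 mol
From the 1:3 ratio, n(Cr2O7^2-) in the aliquot = 1/3 × 1.90 × 10^-3 = 6.35 × 10^-4 mol
[Cr2O7^2-] = 6.35 × 10^-4 / 0.0195 = 0.0326 mol/L

0.0326 mol/L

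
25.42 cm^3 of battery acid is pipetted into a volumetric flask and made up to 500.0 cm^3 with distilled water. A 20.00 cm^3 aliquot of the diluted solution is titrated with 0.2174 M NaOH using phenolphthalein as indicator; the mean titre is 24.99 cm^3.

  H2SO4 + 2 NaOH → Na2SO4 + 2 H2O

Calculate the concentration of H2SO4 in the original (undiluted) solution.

2.672 M

n(NaOH) = 0.02499 × 0.2174 = 5.433 × 10^-3 mol
From the 1:2 ratio, n(H2SO4) in the aliquot = 1/2 × 5.433 × 10^-3 = 2.716 × 10^-3 mol
[H2SO4]_dilute = 2.716 × 10^-3 / 0.02000 = 0.1358 mol/L
Dilution factor = 500.0 / 25.42 = 19.67
[H2SO4]_stock = 0.1358 × 19.67 = 2.672 mol/L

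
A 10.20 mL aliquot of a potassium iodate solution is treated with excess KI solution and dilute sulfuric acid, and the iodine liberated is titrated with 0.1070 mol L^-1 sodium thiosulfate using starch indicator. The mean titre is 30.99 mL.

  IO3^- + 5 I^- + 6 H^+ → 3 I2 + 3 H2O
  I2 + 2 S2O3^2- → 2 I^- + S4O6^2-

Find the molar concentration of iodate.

n(S2O3^2-) = 0.03099 × 0.1070 = 3.316 × 10^-3 mol
n(I2) = n(S2O3^2-)/2 = 1.658 × 10^-3 mol
From the 1:3 ratio, n(IO3^-) in the aliquot = 1/3 × 1.658 × 10^-3 = 5.527 × 10^-4 mol
[IO3^-] = 5.527 × 10^-4 / 0.01020 = 0.05418 mol/L

0.05418 mol/L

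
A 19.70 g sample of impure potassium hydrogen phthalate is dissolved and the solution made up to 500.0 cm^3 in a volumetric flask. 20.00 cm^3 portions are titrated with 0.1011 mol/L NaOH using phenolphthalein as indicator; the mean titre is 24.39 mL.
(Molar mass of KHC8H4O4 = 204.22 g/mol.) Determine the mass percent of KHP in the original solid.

63.91 %

KHC8H4O4 + NaOH → KNaC8H4O4 + H2O
n(NaOH) per titration = 0.02439 × 0.1011 = 2.466 × 10^-3 mol
n(KHC8H4O4) in each aliquot = 2.466 × 10^-3 mol (1:1 ratio)
n(KHC8H4O4) in the whole flask = 2.466 × 10^-3 × 500.0/20.00 = 0.06165 mol
mass of KHC8H4O4 = 0.06165 × 204.22 = 12.59 g
% KHC8H4O4 = 12.59 / 19.70 × 100 = 63.91 %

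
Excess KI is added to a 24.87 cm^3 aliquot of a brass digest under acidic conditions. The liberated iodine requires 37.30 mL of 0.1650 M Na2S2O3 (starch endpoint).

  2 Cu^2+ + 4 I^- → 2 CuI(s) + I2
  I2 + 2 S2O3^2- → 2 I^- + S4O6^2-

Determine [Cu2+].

n(S2O3^2-) = 0.03730 × 0.1650 = 6.154 × 10^-3 mol
n(I2) = n(S2O3^2-)/2 = 3.077 × 10^-3 mol
From the 2:1 ratio, n(Cu2+) in the aliquot = 2/1 × 3.077 × 10^-3 = 6.154 × 10^-3 mol
[Cu2+] = 6.154 × 10^-3 / 0.02487 = 0.2475 mol/L

0.2475 M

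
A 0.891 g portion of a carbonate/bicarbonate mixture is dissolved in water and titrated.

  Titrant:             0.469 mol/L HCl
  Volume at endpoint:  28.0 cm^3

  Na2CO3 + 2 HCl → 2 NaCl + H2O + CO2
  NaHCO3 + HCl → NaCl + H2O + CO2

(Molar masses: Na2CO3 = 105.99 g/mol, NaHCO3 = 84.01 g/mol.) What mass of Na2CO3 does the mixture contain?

n(HCl) = 0.0280 × 0.469 = 0.0131 mol
Let x = n(Na2CO3), y = n(NaHCO3).
Titrant: 2x + 1y = 0.0131;  mass: 105.99x + 84.01y = 0.891
Solving, x = 3.42 × 10^-3 mol, y = 6.29 × 10^-3 mol
mass of Na2CO3 = 3.42 × 10^-3 × 105.99 = 0.363 g

0.363 g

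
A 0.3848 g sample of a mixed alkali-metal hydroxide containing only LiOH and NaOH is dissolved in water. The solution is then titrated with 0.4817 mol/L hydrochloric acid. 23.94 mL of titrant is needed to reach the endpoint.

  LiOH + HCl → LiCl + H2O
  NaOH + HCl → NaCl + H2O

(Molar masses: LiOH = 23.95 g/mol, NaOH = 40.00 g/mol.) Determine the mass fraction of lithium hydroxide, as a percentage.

n(HCl) = 0.02394 × 0.4817 = 0.01153 mol
Let x = n(LiOH), y = n(NaOH).
Titrant: 1x + 1y = 0.01153;  mass: 23.95x + 40.00y = 0.3848
Solving, x = 4.765 × 10^-3 mol, y = 6.767 × 10^-3 mol
mass of LiOH = 4.765 × 10^-3 × 23.95 = 0.1141 g
% LiOH = 0.1141 / 0.3848 × 100 = 29.66 %

29.66 %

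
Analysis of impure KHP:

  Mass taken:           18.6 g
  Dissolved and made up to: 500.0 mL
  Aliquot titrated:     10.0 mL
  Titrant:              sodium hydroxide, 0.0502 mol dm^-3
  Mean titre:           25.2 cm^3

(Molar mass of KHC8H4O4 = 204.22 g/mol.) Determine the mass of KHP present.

KHC8H4O4 + NaOH → KNaC8H4O4 + H2O
n(NaOH) per titration = 0.0252 × 0.0502 = 1.27 × 10^-3 mol
n(KHC8H4O4) in each aliquot = 1.27 × 10^-3 mol (1:1 ratio)
n(KHC8H4O4) in the whole flask = 1.27 × 10^-3 × 500.0/10.0 = 0.0633 mol
mass of KHC8H4O4 = 0.0633 × 204.22 = 12.9 g

12.9 g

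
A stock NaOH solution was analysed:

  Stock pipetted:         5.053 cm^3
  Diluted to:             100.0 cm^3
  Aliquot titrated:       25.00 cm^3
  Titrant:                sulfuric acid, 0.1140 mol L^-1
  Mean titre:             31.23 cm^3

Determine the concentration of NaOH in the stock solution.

5.637 mol/L

2 NaOH + H2SO4 → Na2SO4 + 2 H2O
n(H2SO4) = 0.03123 × 0.1140 = 3.560 × 10^-3 mol
From the 2:1 ratio, n(NaOH) in the aliquot = 2/1 × 3.560 × 10^-3 = 7.120 × 10^-3 mol
[NaOH]_dilute = 7.120 × 10^-3 / 0.02500 = 0.2848 mol/L
Dilution factor = 100.0 / 5.053 = 19.79
[NaOH]_stock = 0.2848 × 19.79 = 5.637 mol/L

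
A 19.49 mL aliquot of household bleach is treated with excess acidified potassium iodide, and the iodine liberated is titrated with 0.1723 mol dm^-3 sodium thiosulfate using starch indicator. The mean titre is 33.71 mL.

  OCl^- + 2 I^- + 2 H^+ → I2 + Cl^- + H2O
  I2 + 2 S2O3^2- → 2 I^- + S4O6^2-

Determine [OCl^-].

n(S2O3^2-) = 0.03371 × 0.1723 = 5.808 × 10^-3 mol
n(I2) = n(S2O3^2-)/2 = 2.904 × 10^-3 mol
n(OCl^-) in the aliquot = 2.904 × 10^-3 mol (1:1 ratio)
[OCl^-] = 2.904 × 10^-3 / 0.01949 = 0.1490 mol/L

0.1490 mol/L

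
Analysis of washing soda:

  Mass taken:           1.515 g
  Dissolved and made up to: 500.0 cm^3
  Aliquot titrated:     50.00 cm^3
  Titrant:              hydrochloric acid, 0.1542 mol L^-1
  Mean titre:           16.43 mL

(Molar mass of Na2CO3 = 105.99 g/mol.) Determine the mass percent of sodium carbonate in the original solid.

88.62 %

Na2CO3 + 2 HCl → 2 NaCl + H2O + CO2
n(HCl) per titration = 0.01643 × 0.1542 = 2.534 × 10^-3 mol
From the 1:2 ratio, n(Na2CO3) in each aliquot = 1/2 × 2.534 × 10^-3 = 1.267 × 10^-3 mol
n(Na2CO3) in the whole flask = 1.267 × 10^-3 × 500.0/50.00 = 0.01267 mol
mass of Na2CO3 = 0.01267 × 105.99 = 1.343 g
% Na2CO3 = 1.343 / 1.515 × 100 = 88.62 %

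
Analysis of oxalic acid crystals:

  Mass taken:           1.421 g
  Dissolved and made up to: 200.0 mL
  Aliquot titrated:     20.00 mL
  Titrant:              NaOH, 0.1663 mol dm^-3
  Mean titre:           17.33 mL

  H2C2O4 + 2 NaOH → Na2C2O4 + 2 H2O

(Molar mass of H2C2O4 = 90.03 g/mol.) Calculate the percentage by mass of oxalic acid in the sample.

n(NaOH) per titration = 0.01733 × 0.1663 = 2.882 × 10^-3 mol
From the 1:2 ratio, n(H2C2O4) in each aliquot = 1/2 × 2.882 × 10^-3 = 1.441 × 10^-3 mol
n(H2C2O4) in the whole flask = 1.441 × 10^-3 × 200.0/20.00 = 0.01441 mol
mass of H2C2O4 = 0.01441 × 90.03 = 1.297 g
% H2C2O4 = 1.297 / 1.421 × 100 = 91.30 %

91.30 %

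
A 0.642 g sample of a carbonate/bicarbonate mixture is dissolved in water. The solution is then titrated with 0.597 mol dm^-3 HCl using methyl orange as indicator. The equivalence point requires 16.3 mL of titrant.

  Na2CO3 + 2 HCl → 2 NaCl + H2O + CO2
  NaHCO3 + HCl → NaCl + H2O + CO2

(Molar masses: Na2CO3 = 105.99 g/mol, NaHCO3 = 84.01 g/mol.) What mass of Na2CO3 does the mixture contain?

0.300 g

n(HCl) = 0.0163 × 0.597 = 9.73 × 10^-3 mol
Let x = n(Na2CO3), y = n(NaHCO3).
Titrant: 2x + 1y = 9.73 × 10^-3;  mass: 105.99x + 84.01y = 0.642
Solving, x = 2.83 × 10^-3 mol, y = 4.07 × 10^-3 mol
mass of Na2CO3 = 2.83 × 10^-3 × 105.99 = 0.300 g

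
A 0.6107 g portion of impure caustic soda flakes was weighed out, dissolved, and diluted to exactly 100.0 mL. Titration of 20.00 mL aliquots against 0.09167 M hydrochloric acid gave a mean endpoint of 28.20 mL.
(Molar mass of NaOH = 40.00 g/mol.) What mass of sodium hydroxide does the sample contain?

NaOH + HCl → NaCl + H2O
n(HCl) per titration = 0.02820 × 0.09167 = 2.585 × 10^-3 mol
n(NaOH) in each aliquot = 2.585 × 10^-3 mol (1:1 ratio)
n(NaOH) in the whole flask = 2.585 × 10^-3 × 100.0/20.00 = 0.01293 mol
mass of NaOH = 0.01293 × 40.00 = 0.5170 g

0.5170 g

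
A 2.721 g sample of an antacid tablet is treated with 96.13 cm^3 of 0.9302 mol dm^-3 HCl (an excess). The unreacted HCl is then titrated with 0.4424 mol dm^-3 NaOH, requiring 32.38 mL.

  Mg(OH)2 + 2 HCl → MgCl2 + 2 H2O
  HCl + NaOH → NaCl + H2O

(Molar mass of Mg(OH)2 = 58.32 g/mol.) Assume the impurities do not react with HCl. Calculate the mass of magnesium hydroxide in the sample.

n(HCl) added = 0.09613 × 0.9302 = 0.08942 mol
n(NaOH) used in back-titration = 0.03238 × 0.4424 = 0.01432 mol
n(HCl) left over = 0.01432 mol (1:1 ratio)
n(HCl) consumed by analyte = 0.08942 − 0.01432 = 0.07510 mol
From the 1:2 ratio, n(Mg(OH)2) = 1/2 × 0.07510 = 0.03755 mol
mass of Mg(OH)2 = 0.03755 × 58.32 = 2.190 g

2.190 g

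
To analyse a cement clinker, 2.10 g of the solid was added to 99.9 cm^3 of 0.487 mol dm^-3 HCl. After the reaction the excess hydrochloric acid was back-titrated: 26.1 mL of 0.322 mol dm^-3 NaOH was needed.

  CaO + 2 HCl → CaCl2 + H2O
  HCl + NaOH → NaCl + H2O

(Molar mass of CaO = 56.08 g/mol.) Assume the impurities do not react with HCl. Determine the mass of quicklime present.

1.13 g

n(HCl) added = 0.0999 × 0.487 = 0.0487 mol
n(NaOH) used in back-titration = 0.0261 × 0.322 = 8.40 × 10^-3 mol
n(HCl) left over = 8.40 × 10^-3 mol (1:1 ratio)
n(HCl) consumed by analyte = 0.0487 − 8.40 × 10^-3 = 0.0402 mol
From the 1:2 ratio, n(CaO) = 1/2 × 0.0402 = 0.0201 mol
mass of CaO = 0.0201 × 56.08 = 1.13 g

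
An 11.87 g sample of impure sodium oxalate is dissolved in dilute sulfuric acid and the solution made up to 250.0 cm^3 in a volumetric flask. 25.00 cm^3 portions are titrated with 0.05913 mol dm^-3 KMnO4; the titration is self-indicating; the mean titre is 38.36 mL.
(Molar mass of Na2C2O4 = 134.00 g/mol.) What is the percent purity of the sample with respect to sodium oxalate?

2 MnO4^- + 5 C2O4^2- + 16 H^+ → 2 Mn^2+ + 10 CO2 + 8 H2O
n(KMnO4) per titration = 0.03836 × 0.05913 = 2.268 × 10^-3 mol
From the 5:2 ratio, n(Na2C2O4) in each aliquot = 5/2 × 2.268 × 10^-3 = 5.671 × 10^-3 mol
n(Na2C2O4) in the whole flask = 5.671 × 10^-3 × 250.0/25.00 = 0.05671 mol
mass of Na2C2O4 = 0.05671 × 134.00 = 7.599 g
% Na2C2O4 = 7.599 / 11.87 × 100 = 64.01 %

64.01 %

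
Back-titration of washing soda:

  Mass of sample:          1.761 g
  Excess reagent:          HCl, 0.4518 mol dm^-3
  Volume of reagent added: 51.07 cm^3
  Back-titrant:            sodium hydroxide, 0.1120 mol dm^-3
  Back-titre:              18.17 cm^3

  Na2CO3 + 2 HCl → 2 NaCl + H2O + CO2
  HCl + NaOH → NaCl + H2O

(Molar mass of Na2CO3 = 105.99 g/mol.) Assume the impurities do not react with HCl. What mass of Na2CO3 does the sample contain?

1.115 g

n(HCl) added = 0.05107 × 0.4518 = 0.02307 mol
n(NaOH) used in back-titration = 0.01817 × 0.1120 = 2.035 × 10^-3 mol
n(HCl) left over = 2.035 × 10^-3 mol (1:1 ratio)
n(HCl) consumed by analyte = 0.02307 − 2.035 × 10^-3 = 0.02104 mol
From the 1:2 ratio, n(Na2CO3) = 1/2 × 0.02104 = 0.01052 mol
mass of Na2CO3 = 0.01052 × 105.99 = 1.115 g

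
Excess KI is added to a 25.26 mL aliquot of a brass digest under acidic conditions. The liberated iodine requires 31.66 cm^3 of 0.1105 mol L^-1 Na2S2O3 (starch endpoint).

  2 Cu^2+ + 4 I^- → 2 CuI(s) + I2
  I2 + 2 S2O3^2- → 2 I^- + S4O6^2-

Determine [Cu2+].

0.1385 mol/L

n(S2O3^2-) = 0.03166 × 0.1105 = 3.498 × 10^-3 mol
n(I2) = n(S2O3^2-)/2 = 1.749 × 10^-3 mol
From the 2:1 ratio, n(Cu2+) in the aliquot = 2/1 × 1.749 × 10^-3 = 3.498 × 10^-3 mol
[Cu2+] = 3.498 × 10^-3 / 0.02526 = 0.1385 mol/L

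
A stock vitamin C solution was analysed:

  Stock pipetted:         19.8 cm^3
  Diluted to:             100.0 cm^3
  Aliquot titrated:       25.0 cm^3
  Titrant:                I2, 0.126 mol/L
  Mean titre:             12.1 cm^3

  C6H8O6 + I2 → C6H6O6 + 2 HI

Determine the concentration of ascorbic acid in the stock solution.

n(I2) = 0.0121 × 0.126 = 1.52 × 10^-3 mol
n(C6H8O6) in the aliquot = 1.52 × 10^-3 mol (1:1 ratio)
[C6H8O6]_dilute = 1.52 × 10^-3 / 0.0250 = 0.0610 mol/L
Dilution factor = 100.0 / 19.8 = 5.051
[C6H8O6]_stock = 0.0610 × 5.051 = 0.308 mol/L

0.308 mol/L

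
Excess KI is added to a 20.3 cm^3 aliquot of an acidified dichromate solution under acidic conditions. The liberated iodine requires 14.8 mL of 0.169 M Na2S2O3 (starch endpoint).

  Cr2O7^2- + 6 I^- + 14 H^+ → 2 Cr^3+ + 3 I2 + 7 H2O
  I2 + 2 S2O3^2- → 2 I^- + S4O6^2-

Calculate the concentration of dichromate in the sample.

n(S2O3^2-) = 0.0148 × 0.169 = 2.50 × 10^-3 mol
n(I2) = n(S2O3^2-)/2 = 1.25 × 10^-3 mol
From the 1:3 ratio, n(Cr2O7^2-) in the aliquot = 1/3 × 1.25 × 10^-3 = 4.17 × 10^-4 mol
[Cr2O7^2-] = 4.17 × 10^-4 / 0.0203 = 0.0205 mol/L

0.0205 M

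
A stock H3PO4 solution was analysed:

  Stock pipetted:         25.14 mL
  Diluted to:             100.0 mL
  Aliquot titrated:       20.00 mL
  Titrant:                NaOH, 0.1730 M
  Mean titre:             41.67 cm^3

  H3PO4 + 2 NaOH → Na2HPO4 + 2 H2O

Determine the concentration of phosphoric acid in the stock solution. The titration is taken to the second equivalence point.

n(NaOH) = 0.04167 × 0.1730 = 7.209 × 10^-3 mol
From the 1:2 ratio, n(H3PO4) in the aliquot = 1/2 × 7.209 × 10^-3 = 3.604 × 10^-3 mol
[H3PO4]_dilute = 3.604 × 10^-3 / 0.02000 = 0.1802 mol/L
Dilution factor = 100.0 / 25.14 = 3.978
[H3PO4]_stock = 0.1802 × 3.978 = 0.7169 mol/L

0.7169 M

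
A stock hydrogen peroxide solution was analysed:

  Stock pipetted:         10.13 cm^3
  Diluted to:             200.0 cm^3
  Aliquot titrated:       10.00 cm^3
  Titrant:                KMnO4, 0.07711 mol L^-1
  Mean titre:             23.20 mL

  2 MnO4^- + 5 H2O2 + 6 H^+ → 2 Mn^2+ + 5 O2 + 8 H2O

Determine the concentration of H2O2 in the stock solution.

8.830 mol/L

n(KMnO4) = 0.02320 × 0.07711 = 1.789 × 10^-3 mol
From the 5:2 ratio, n(H2O2) in the aliquot = 5/2 × 1.789 × 10^-3 = 4.472 × 10^-3 mol
[H2O2]_dilute = 4.472 × 10^-3 / 0.01000 = 0.4472 mol/L
Dilution factor = 200.0 / 10.13 = 19.74
[H2O2]_stock = 0.4472 × 19.74 = 8.830 mol/L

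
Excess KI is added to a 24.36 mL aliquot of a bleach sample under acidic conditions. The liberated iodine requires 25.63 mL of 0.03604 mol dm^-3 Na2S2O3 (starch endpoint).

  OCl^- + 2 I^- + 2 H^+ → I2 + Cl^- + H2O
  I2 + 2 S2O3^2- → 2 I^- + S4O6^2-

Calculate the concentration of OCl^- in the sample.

0.01896 mol/L

n(S2O3^2-) = 0.02563 × 0.03604 = 9.237 × 10^-4 mol
n(I2) = n(S2O3^2-)/2 = 4.619 × 10^-4 mol
n(OCl^-) in the aliquot = 4.619 × 10^-4 mol (1:1 ratio)
[OCl^-] = 4.619 × 10^-4 / 0.02436 = 0.01896 mol/L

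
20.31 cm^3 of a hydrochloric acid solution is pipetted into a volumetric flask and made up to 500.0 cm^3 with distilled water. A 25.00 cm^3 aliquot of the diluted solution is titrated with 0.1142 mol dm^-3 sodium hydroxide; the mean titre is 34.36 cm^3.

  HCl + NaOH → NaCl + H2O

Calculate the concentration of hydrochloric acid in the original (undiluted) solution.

n(NaOH) = 0.03436 × 0.1142 = 3.924 × 10^-3 mol
n(HCl) in the aliquot = 3.924 × 10^-3 mol (1:1 ratio)
[HCl]_dilute = 3.924 × 10^-3 / 0.02500 = 0.1570 mol/L
Dilution factor = 500.0 / 20.31 = 24.62
[HCl]_stock = 0.1570 × 24.62 = 3.864 mol/L

3.864 mol/L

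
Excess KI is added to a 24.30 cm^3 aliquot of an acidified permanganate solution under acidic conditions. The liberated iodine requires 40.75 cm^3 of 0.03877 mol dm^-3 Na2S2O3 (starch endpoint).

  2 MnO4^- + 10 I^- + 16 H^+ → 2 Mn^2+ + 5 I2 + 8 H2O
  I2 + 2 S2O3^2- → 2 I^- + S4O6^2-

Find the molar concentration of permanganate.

n(S2O3^2-) = 0.04075 × 0.03877 = 1.580 × 10^-3 mol
n(I2) = n(S2O3^2-)/2 = 7.899 × 10^-4 mol
From the 2:5 ratio, n(MnO4^-) in the aliquot = 2/5 × 7.899 × 10^-4 = 3.160 × 10^-4 mol
[MnO4^-] = 3.160 × 10^-4 / 0.02430 = 0.01300 mol/L

0.01300 mol/L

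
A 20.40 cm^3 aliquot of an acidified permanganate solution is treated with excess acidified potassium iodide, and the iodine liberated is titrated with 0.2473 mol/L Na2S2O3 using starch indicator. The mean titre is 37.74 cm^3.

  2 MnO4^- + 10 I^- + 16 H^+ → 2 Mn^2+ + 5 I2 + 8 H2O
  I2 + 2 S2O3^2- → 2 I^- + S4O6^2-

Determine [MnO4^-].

0.09150 mol/L

n(S2O3^2-) = 0.03774 × 0.2473 = 9.333 × 10^-3 mol
n(I2) = n(S2O3^2-)/2 = 4.667 × 10^-3 mol
From the 2:5 ratio, n(MnO4^-) in the aliquot = 2/5 × 4.667 × 10^-3 = 1.867 × 10^-3 mol
[MnO4^-] = 1.867 × 10^-3 / 0.02040 = 0.09150 mol/L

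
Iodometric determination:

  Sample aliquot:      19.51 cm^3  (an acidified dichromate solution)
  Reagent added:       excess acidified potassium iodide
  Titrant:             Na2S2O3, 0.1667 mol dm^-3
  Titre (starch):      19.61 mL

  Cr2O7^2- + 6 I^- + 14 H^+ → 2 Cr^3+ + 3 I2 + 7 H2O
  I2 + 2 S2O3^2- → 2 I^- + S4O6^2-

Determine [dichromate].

0.02793 mol/L

n(S2O3^2-) = 0.01961 × 0.1667 = 3.269 × 10^-3 mol
n(I2) = n(S2O3^2-)/2 = 1.634 × 10^-3 mol
From the 1:3 ratio, n(Cr2O7^2-) in the aliquot = 1/3 × 1.634 × 10^-3 = 5.448 × 10^-4 mol
[Cr2O7^2-] = 5.448 × 10^-4 / 0.01951 = 0.02793 mol/L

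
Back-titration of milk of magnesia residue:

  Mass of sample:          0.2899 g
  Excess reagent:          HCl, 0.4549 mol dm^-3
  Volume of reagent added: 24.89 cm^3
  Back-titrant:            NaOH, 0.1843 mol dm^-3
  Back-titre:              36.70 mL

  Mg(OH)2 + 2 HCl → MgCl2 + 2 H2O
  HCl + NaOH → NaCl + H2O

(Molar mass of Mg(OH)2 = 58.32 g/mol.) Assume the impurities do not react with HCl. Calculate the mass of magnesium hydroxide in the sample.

n(HCl) added = 0.02489 × 0.4549 = 0.01132 mol
n(NaOH) used in back-titration = 0.03670 × 0.1843 = 6.764 × 10^-3 mol
n(HCl) left over = 6.764 × 10^-3 mol (1:1 ratio)
n(HCl) consumed by analyte = 0.01132 − 6.764 × 10^-3 = 4.559 × 10^-3 mol
From the 1:2 ratio, n(Mg(OH)2) = 1/2 × 4.559 × 10^-3 = 2.279 × 10^-3 mol
mass of Mg(OH)2 = 2.279 × 10^-3 × 58.32 = 0.1329 g

0.1329 g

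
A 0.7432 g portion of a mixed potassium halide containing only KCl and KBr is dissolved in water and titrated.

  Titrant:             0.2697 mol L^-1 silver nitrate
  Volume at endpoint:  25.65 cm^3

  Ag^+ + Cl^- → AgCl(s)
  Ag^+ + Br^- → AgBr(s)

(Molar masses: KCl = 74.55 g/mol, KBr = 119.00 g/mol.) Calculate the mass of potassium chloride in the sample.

n(AgNO3) = 0.02565 × 0.2697 = 6.918 × 10^-3 mol
Let x = n(KCl), y = n(KBr).
Titrant: 1x + 1y = 6.918 × 10^-3;  mass: 74.55x + 119.00y = 0.7432
Solving, x = 1.800 × 10^-3 mol, y = 5.118 × 10^-3 mol
mass of KCl = 1.800 × 10^-3 × 74.55 = 0.1342 g

0.1342 g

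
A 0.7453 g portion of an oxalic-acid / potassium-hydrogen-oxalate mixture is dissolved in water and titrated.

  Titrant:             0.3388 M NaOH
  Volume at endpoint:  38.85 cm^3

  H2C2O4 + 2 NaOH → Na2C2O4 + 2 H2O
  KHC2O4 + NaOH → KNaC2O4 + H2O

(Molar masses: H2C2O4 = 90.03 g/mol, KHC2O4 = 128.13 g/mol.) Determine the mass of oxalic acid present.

n(NaOH) = 0.03885 × 0.3388 = 0.01316 mol
Let x = n(H2C2O4), y = n(KHC2O4).
Titrant: 2x + 1y = 0.01316;  mass: 90.03x + 128.13y = 0.7453
Solving, x = 5.662 × 10^-3 mol, y = 1.838 × 10^-3 mol
mass of H2C2O4 = 5.662 × 10^-3 × 90.03 = 0.5098 g

0.5098 g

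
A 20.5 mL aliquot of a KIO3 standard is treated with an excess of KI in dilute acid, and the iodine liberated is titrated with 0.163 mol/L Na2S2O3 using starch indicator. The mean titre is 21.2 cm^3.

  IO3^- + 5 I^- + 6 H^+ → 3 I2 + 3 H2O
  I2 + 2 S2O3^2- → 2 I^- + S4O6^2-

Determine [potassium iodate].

0.0281 mol/L

n(S2O3^2-) = 0.0212 × 0.163 = 3.46 × 10^-3 mol
n(I2) = n(S2O3^2-)/2 = 1.73 × 10^-3 mol
From the 1:3 ratio, n(IO3^-) in the aliquot = 1/3 × 1.73 × 10^-3 = 5.76 × 10^-4 mol
[IO3^-] = 5.76 × 10^-4 / 0.0205 = 0.0281 mol/L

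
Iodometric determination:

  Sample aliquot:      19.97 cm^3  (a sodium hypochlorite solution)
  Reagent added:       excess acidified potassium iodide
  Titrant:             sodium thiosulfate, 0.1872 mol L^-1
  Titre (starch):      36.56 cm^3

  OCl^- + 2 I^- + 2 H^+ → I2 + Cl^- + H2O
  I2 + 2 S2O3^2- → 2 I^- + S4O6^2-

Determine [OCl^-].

n(S2O3^2-) = 0.03656 × 0.1872 = 6.844 × 10^-3 mol
n(I2) = n(S2O3^2-)/2 = 3.422 × 10^-3 mol
n(OCl^-) in the aliquot = 3.422 × 10^-3 mol (1:1 ratio)
[OCl^-] = 3.422 × 10^-3 / 0.01997 = 0.1714 mol/L

0.1714 mol/L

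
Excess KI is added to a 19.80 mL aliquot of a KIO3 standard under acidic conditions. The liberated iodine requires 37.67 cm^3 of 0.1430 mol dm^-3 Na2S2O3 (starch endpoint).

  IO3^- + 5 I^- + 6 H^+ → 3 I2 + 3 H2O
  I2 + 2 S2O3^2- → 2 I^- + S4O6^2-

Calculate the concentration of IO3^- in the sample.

n(S2O3^2-) = 0.03767 × 0.1430 = 5.387 × 10^-3 mol
n(I2) = n(S2O3^2-)/2 = 2.693 × 10^-3 mol
From the 1:3 ratio, n(IO3^-) in the aliquot = 1/3 × 2.693 × 10^-3 = 8.978 × 10^-4 mol
[IO3^-] = 8.978 × 10^-4 / 0.01980 = 0.04534 mol/L

0.04534 mol/L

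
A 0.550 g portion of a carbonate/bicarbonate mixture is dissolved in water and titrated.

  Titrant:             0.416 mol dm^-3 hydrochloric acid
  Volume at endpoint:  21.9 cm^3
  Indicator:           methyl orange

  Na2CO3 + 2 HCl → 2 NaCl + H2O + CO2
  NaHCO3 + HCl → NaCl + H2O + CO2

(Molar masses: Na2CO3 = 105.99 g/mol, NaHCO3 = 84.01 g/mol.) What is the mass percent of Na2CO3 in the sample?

66.9 %

n(HCl) = 0.0219 × 0.416 = 9.11 × 10^-3 mol
Let x = n(Na2CO3), y = n(NaHCO3).
Titrant: 2x + 1y = 9.11 × 10^-3;  mass: 105.99x + 84.01y = 0.550
Solving, x = 3.47 × 10^-3 mol, y = 2.17 × 10^-3 mol
mass of Na2CO3 = 3.47 × 10^-3 × 105.99 = 0.368 g
% Na2CO3 = 0.368 / 0.550 × 100 = 66.9 %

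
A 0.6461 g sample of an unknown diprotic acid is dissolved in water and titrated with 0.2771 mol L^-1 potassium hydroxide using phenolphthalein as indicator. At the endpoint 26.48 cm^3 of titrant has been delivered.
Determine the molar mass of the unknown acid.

176.1 g/mol

n(KOH) = 0.02648 L × 0.2771 mol/L = 7.338 × 10^-3 mol
From the 1:2 ratio, n(H2A) = 1/2 × 7.338 × 10^-3 = 3.669 × 10^-3 mol
M = m / n = 0.6461 g / 3.669 × 10^-3 mol = 176.1 g/mol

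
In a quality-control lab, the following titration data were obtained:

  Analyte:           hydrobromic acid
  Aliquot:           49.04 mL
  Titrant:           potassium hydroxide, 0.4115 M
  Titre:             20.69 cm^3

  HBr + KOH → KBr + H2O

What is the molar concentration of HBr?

n(KOH) = 0.02069 L × 0.4115 mol/L = 8.514 × 10^-3 mol
n(HBr) = 8.514 × 10^-3 mol (1:1 mole ratio)
[HBr] = 8.514 × 10^-3 mol / 0.04904 L = 0.1736 mol/L

0.1736 M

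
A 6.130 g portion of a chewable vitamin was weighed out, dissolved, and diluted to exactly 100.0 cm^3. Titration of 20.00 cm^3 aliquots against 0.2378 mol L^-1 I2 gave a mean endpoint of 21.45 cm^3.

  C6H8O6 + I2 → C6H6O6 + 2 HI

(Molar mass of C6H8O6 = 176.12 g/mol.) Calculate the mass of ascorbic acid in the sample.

4.492 g

n(I2) per titration = 0.02145 × 0.2378 = 5.101 × 10^-3 mol
n(C6H8O6) in each aliquot = 5.101 × 10^-3 mol (1:1 ratio)
n(C6H8O6) in the whole flask = 5.101 × 10^-3 × 100.0/20.00 = 0.02550 mol
mass of C6H8O6 = 0.02550 × 176.12 = 4.492 g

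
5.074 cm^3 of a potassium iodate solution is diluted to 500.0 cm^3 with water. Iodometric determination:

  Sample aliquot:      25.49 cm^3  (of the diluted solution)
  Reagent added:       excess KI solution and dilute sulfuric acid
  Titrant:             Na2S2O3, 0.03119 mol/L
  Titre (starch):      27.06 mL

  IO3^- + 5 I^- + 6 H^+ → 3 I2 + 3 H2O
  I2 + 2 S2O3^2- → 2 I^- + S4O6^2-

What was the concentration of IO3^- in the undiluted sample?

0.5438 mol/L

n(S2O3^2-) = 0.02706 × 0.03119 = 8.440 × 10^-4 mol
n(I2) = n(S2O3^2-)/2 = 4.220 × 10^-4 mol
From the 1:3 ratio, n(IO3^-) in the aliquot = 1/3 × 4.220 × 10^-4 = 1.407 × 10^-4 mol
[IO3^-]_dilute = 1.407 × 10^-4 / 0.02549 = 0.005519 mol/L
[IO3^-]_original = 0.005519 × 500.0/5.074 = 0.5438 mol/L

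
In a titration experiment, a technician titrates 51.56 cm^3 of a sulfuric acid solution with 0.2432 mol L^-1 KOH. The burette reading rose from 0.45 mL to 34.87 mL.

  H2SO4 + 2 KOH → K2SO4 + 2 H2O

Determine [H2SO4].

0.08118 mol/L

n(KOH) = 0.03442 L × 0.2432 mol/L = 8.371 × 10^-3 mol
From the 1:2 mole ratio, n(H2SO4) = 1/2 × 8.371 × 10^-3 = 4.185 × 10^-3 mol
[H2SO4] = 4.185 × 10^-3 mol / 0.05156 L = 0.08118 mol/L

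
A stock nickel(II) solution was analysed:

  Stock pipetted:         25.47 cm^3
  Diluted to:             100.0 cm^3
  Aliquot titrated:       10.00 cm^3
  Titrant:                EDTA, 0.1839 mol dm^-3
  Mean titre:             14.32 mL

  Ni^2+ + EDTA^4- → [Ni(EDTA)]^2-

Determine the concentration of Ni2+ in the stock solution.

n(EDTA) = 0.01432 × 0.1839 = 2.633 × 10^-3 mol
n(Ni2+) in the aliquot = 2.633 × 10^-3 mol (1:1 ratio)
[Ni2+]_dilute = 2.633 × 10^-3 / 0.01000 = 0.2633 mol/L
Dilution factor = 100.0 / 25.47 = 3.926
[Ni2+]_stock = 0.2633 × 3.926 = 1.034 mol/L

1.034 mol/L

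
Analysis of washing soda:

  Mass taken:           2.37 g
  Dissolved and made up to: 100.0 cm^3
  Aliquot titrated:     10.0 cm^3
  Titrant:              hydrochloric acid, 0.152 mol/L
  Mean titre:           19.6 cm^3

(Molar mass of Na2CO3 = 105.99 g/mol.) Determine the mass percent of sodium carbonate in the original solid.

66.6 %

Na2CO3 + 2 HCl → 2 NaCl + H2O + CO2
n(HCl) per titration = 0.0196 × 0.152 = 2.98 × 10^-3 mol
From the 1:2 ratio, n(Na2CO3) in each aliquot = 1/2 × 2.98 × 10^-3 = 1.49 × 10^-3 mol
n(Na2CO3) in the whole flask = 1.49 × 10^-3 × 100.0/10.0 = 0.0149 mol
mass of Na2CO3 = 0.0149 × 105.99 = 1.58 g
% Na2CO3 = 1.58 / 2.37 × 100 = 66.6 %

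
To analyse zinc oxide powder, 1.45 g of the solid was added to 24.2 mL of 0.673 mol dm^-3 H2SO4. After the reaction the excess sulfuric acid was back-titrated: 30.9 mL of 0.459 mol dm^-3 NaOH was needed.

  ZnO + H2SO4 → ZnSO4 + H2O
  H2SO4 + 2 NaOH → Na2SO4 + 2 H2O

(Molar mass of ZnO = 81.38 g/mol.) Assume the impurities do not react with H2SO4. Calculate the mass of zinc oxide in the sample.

0.748 g

n(H2SO4) added = 0.0242 × 0.673 = 0.0163 mol
n(NaOH) used in back-titration = 0.0309 × 0.459 = 0.0142 mol
From the 1:2 ratio, n(H2SO4) left over = 1/2 × 0.0142 = 7.09 × 10^-3 mol
n(H2SO4) consumed by analyte = 0.0163 − 7.09 × 10^-3 = 9.20 × 10^-3 mol
n(ZnO) = 9.20 × 10^-3 mol (1:1 ratio)
mass of ZnO = 9.20 × 10^-3 × 81.38 = 0.748 g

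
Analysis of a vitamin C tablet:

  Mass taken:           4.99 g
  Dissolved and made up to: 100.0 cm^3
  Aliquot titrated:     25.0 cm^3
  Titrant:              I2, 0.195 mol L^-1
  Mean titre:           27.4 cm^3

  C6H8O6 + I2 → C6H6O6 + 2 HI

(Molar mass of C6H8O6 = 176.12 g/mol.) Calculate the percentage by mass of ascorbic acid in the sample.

n(I2) per titration = 0.0274 × 0.195 = 5.34 × 10^-3 mol
n(C6H8O6) in each aliquot = 5.34 × 10^-3 mol (1:1 ratio)
n(C6H8O6) in the whole flask = 5.34 × 10^-3 × 100.0/25.0 = 0.0214 mol
mass of C6H8O6 = 0.0214 × 176.12 = 3.76 g
% C6H8O6 = 3.76 / 4.99 × 100 = 75.4 %

75.4 %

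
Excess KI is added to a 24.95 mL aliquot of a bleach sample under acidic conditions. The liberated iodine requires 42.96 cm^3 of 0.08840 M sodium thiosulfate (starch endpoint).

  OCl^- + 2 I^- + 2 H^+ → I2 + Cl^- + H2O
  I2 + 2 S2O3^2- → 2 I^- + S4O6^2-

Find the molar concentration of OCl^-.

0.07611 M

n(S2O3^2-) = 0.04296 × 0.08840 = 3.798 × 10^-3 mol
n(I2) = n(S2O3^2-)/2 = 1.899 × 10^-3 mol
n(OCl^-) in the aliquot = 1.899 × 10^-3 mol (1:1 ratio)
[OCl^-] = 1.899 × 10^-3 / 0.02495 = 0.07611 mol/L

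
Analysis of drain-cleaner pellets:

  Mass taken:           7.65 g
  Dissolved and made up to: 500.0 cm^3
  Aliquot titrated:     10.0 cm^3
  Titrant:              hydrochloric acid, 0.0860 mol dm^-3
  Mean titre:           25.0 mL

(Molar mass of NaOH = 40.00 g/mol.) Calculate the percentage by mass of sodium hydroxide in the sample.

NaOH + HCl → NaCl + H2O
n(HCl) per titration = 0.0250 × 0.0860 = 2.15 × 10^-3 mol
n(NaOH) in each aliquot = 2.15 × 10^-3 mol (1:1 ratio)
n(NaOH) in the whole flask = 2.15 × 10^-3 × 500.0/10.0 = 0.107 mol
mass of NaOH = 0.107 × 40.00 = 4.30 g
% NaOH = 4.30 / 7.65 × 100 = 56.2 %

56.2 %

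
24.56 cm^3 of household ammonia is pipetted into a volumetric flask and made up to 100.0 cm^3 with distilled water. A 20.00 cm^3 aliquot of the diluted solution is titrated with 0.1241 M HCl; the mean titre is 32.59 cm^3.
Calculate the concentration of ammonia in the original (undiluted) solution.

0.8234 M

NH3 + HCl → NH4Cl
n(HCl) = 0.03259 × 0.1241 = 4.044 × 10^-3 mol
n(NH3) in the aliquot = 4.044 × 10^-3 mol (1:1 ratio)
[NH3]_dilute = 4.044 × 10^-3 / 0.02000 = 0.2022 mol/L
Dilution factor = 100.0 / 24.56 = 4.072
[NH3]_stock = 0.2022 × 4.072 = 0.8234 mol/L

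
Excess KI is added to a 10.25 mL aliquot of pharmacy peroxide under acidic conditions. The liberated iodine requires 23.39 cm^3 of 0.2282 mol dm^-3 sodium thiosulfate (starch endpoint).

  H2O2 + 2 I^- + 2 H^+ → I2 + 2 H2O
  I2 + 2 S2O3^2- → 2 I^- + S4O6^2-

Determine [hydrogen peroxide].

n(S2O3^2-) = 0.02339 × 0.2282 = 5.338 × 10^-3 mol
n(I2) = n(S2O3^2-)/2 = 2.669 × 10^-3 mol
n(H2O2) in the aliquot = 2.669 × 10^-3 mol (1:1 ratio)
[H2O2] = 2.669 × 10^-3 / 0.01025 = 0.2604 mol/L

0.2604 mol/L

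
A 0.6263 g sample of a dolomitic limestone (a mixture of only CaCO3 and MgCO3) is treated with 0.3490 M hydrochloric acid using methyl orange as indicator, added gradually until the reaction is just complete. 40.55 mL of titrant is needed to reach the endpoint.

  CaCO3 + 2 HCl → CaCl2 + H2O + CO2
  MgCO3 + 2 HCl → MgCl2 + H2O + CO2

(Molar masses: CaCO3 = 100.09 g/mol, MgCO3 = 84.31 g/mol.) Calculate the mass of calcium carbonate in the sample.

0.1885 g

n(HCl) = 0.04055 × 0.3490 = 0.01415 mol
Let x = n(CaCO3), y = n(MgCO3).
Titrant: 2x + 2y = 0.01415;  mass: 100.09x + 84.31y = 0.6263
Solving, x = 1.884 × 10^-3 mol, y = 5.192 × 10^-3 mol
mass of CaCO3 = 1.884 × 10^-3 × 100.09 = 0.1885 g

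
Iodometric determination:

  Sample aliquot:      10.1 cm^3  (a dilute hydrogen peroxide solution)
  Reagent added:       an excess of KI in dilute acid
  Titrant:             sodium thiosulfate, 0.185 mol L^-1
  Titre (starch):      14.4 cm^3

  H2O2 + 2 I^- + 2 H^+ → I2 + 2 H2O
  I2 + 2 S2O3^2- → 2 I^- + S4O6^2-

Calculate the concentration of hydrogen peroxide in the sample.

0.132 mol/L

n(S2O3^2-) = 0.0144 × 0.185 = 2.66 × 10^-3 mol
n(I2) = n(S2O3^2-)/2 = 1.33 × 10^-3 mol
n(H2O2) in the aliquot = 1.33 × 10^-3 mol (1:1 ratio)
[H2O2] = 1.33 × 10^-3 / 0.0101 = 0.132 mol/L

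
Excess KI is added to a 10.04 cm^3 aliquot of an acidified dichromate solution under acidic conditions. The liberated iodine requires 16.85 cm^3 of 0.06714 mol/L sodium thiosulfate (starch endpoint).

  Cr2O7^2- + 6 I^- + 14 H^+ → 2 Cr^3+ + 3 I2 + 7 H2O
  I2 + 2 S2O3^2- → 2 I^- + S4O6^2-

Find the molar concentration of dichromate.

0.01878 mol/L

n(S2O3^2-) = 0.01685 × 0.06714 = 1.131 × 10^-3 mol
n(I2) = n(S2O3^2-)/2 = 5.657 × 10^-4 mol
From the 1:3 ratio, n(Cr2O7^2-) in the aliquot = 1/3 × 5.657 × 10^-4 = 1.886 × 10^-4 mol
[Cr2O7^2-] = 1.886 × 10^-4 / 0.01004 = 0.01878 mol/L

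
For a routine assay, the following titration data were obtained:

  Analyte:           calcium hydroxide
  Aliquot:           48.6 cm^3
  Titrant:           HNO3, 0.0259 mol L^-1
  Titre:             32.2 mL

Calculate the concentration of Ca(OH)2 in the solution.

0.00858 mol/L

Ca(OH)2 + 2 HNO3 → Ca(NO3)2 + 2 H2O
n(HNO3) = 0.0322 L × 0.0259 mol/L = 8.34 × 10^-4 mol
From the 1:2 mole ratio, n(Ca(OH)2) = 1/2 × 8.34 × 10^-4 = 4.17 × 10^-4 mol
[Ca(OH)2] = 4.17 × 10^-4 mol / 0.0486 L = 0.00858 mol/L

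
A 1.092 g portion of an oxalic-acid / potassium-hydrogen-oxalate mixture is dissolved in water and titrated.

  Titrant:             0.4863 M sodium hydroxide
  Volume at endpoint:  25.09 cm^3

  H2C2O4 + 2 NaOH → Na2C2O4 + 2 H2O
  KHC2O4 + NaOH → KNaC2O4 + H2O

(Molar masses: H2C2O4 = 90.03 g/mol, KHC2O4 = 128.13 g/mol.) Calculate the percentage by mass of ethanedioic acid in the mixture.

23.38 %

n(NaOH) = 0.02509 × 0.4863 = 0.01220 mol
Let x = n(H2C2O4), y = n(KHC2O4).
Titrant: 2x + 1y = 0.01220;  mass: 90.03x + 128.13y = 1.092
Solving, x = 2.836 × 10^-3 mol, y = 6.530 × 10^-3 mol
mass of H2C2O4 = 2.836 × 10^-3 × 90.03 = 0.2553 g
% H2C2O4 = 0.2553 / 1.092 × 100 = 23.38 %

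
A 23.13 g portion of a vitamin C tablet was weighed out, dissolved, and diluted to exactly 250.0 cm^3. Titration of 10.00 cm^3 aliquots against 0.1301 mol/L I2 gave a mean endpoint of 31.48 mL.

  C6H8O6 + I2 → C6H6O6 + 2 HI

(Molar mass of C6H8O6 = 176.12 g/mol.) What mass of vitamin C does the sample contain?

18.03 g

n(I2) per titration = 0.03148 × 0.1301 = 4.096 × 10^-3 mol
n(C6H8O6) in each aliquot = 4.096 × 10^-3 mol (1:1 ratio)
n(C6H8O6) in the whole flask = 4.096 × 10^-3 × 250.0/10.00 = 0.1024 mol
mass of C6H8O6 = 0.1024 × 176.12 = 18.03 g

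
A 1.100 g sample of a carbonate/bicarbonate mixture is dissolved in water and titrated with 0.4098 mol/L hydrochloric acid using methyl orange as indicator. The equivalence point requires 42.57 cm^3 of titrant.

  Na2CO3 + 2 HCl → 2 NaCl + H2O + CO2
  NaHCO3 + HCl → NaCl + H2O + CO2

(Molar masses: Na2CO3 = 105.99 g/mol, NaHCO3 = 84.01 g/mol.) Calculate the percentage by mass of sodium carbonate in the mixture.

56.79 %

n(HCl) = 0.04257 × 0.4098 = 0.01745 mol
Let x = n(Na2CO3), y = n(NaHCO3).
Titrant: 2x + 1y = 0.01745;  mass: 105.99x + 84.01y = 1.100
Solving, x = 5.893 × 10^-3 mol, y = 5.658 × 10^-3 mol
mass of Na2CO3 = 5.893 × 10^-3 × 105.99 = 0.6246 g
% Na2CO3 = 0.6246 / 1.100 × 100 = 56.79 %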